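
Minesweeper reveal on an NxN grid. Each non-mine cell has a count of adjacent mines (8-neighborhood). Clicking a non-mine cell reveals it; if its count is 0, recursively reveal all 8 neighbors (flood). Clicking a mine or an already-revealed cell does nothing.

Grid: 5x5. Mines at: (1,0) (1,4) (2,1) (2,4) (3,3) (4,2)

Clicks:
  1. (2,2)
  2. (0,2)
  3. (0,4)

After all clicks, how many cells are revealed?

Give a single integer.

Click 1 (2,2) count=2: revealed 1 new [(2,2)] -> total=1
Click 2 (0,2) count=0: revealed 6 new [(0,1) (0,2) (0,3) (1,1) (1,2) (1,3)] -> total=7
Click 3 (0,4) count=1: revealed 1 new [(0,4)] -> total=8

Answer: 8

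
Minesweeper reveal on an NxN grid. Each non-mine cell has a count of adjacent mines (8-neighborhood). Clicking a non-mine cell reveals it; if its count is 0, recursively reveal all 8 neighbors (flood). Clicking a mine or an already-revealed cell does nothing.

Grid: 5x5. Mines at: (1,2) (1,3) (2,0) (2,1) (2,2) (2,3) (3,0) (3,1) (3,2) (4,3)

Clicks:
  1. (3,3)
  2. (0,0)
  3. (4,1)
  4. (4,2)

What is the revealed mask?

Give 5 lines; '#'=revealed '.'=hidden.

Answer: ##...
##...
.....
...#.
.##..

Derivation:
Click 1 (3,3) count=4: revealed 1 new [(3,3)] -> total=1
Click 2 (0,0) count=0: revealed 4 new [(0,0) (0,1) (1,0) (1,1)] -> total=5
Click 3 (4,1) count=3: revealed 1 new [(4,1)] -> total=6
Click 4 (4,2) count=3: revealed 1 new [(4,2)] -> total=7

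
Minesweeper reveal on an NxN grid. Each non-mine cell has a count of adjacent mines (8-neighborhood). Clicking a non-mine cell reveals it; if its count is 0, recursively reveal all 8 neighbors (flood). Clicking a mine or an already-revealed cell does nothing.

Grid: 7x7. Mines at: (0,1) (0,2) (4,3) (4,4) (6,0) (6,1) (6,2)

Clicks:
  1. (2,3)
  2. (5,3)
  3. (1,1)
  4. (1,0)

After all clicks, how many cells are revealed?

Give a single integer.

Click 1 (2,3) count=0: revealed 41 new [(0,3) (0,4) (0,5) (0,6) (1,0) (1,1) (1,2) (1,3) (1,4) (1,5) (1,6) (2,0) (2,1) (2,2) (2,3) (2,4) (2,5) (2,6) (3,0) (3,1) (3,2) (3,3) (3,4) (3,5) (3,6) (4,0) (4,1) (4,2) (4,5) (4,6) (5,0) (5,1) (5,2) (5,3) (5,4) (5,5) (5,6) (6,3) (6,4) (6,5) (6,6)] -> total=41
Click 2 (5,3) count=3: revealed 0 new [(none)] -> total=41
Click 3 (1,1) count=2: revealed 0 new [(none)] -> total=41
Click 4 (1,0) count=1: revealed 0 new [(none)] -> total=41

Answer: 41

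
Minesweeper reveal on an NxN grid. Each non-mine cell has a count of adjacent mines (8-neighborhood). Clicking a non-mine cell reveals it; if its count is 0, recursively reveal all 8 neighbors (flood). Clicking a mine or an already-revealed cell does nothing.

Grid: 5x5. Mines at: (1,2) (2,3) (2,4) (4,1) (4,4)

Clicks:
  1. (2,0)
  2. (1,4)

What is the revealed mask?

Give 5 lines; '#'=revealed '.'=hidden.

Answer: ##...
##..#
##...
##...
.....

Derivation:
Click 1 (2,0) count=0: revealed 8 new [(0,0) (0,1) (1,0) (1,1) (2,0) (2,1) (3,0) (3,1)] -> total=8
Click 2 (1,4) count=2: revealed 1 new [(1,4)] -> total=9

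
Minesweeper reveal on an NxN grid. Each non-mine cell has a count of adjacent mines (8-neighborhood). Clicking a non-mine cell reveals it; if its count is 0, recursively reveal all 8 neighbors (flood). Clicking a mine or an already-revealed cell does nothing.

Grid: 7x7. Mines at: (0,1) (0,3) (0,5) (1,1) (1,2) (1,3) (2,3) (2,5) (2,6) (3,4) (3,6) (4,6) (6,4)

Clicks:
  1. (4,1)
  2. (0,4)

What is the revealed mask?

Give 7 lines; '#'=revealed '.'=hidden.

Answer: ....#..
.......
###....
####...
####...
####...
####...

Derivation:
Click 1 (4,1) count=0: revealed 19 new [(2,0) (2,1) (2,2) (3,0) (3,1) (3,2) (3,3) (4,0) (4,1) (4,2) (4,3) (5,0) (5,1) (5,2) (5,3) (6,0) (6,1) (6,2) (6,3)] -> total=19
Click 2 (0,4) count=3: revealed 1 new [(0,4)] -> total=20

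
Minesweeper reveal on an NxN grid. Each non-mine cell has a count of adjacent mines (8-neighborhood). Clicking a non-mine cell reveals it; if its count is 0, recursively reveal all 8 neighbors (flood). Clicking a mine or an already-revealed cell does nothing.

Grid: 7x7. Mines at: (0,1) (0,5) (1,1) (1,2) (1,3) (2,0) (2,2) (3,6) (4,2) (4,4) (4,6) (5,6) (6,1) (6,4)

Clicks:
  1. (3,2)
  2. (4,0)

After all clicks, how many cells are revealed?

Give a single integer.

Click 1 (3,2) count=2: revealed 1 new [(3,2)] -> total=1
Click 2 (4,0) count=0: revealed 6 new [(3,0) (3,1) (4,0) (4,1) (5,0) (5,1)] -> total=7

Answer: 7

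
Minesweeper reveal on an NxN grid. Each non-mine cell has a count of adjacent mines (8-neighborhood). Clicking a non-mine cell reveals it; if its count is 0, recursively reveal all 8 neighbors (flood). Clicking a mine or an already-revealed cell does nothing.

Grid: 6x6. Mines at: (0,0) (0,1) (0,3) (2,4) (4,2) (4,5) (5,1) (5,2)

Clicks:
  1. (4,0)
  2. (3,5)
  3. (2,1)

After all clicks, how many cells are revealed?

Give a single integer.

Answer: 15

Derivation:
Click 1 (4,0) count=1: revealed 1 new [(4,0)] -> total=1
Click 2 (3,5) count=2: revealed 1 new [(3,5)] -> total=2
Click 3 (2,1) count=0: revealed 13 new [(1,0) (1,1) (1,2) (1,3) (2,0) (2,1) (2,2) (2,3) (3,0) (3,1) (3,2) (3,3) (4,1)] -> total=15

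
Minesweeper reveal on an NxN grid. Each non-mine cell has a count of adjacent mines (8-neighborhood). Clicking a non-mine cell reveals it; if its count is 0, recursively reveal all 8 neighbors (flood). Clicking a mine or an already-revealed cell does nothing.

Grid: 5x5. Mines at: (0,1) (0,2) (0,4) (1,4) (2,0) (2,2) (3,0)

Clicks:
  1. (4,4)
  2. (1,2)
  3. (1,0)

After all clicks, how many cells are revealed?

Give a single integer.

Click 1 (4,4) count=0: revealed 10 new [(2,3) (2,4) (3,1) (3,2) (3,3) (3,4) (4,1) (4,2) (4,3) (4,4)] -> total=10
Click 2 (1,2) count=3: revealed 1 new [(1,2)] -> total=11
Click 3 (1,0) count=2: revealed 1 new [(1,0)] -> total=12

Answer: 12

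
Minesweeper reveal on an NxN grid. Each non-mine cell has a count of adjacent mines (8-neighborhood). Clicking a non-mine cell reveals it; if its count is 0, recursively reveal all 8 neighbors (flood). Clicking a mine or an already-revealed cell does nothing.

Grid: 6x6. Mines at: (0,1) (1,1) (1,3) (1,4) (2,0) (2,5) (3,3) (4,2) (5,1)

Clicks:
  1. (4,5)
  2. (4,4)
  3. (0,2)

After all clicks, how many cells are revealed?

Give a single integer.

Answer: 9

Derivation:
Click 1 (4,5) count=0: revealed 8 new [(3,4) (3,5) (4,3) (4,4) (4,5) (5,3) (5,4) (5,5)] -> total=8
Click 2 (4,4) count=1: revealed 0 new [(none)] -> total=8
Click 3 (0,2) count=3: revealed 1 new [(0,2)] -> total=9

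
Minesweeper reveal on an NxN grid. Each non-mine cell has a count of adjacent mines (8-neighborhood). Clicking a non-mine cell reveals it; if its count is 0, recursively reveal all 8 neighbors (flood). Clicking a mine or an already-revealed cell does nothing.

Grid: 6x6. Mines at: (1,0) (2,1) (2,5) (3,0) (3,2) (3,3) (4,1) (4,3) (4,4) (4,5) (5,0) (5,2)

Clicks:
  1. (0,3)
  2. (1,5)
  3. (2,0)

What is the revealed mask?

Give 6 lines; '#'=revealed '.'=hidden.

Click 1 (0,3) count=0: revealed 13 new [(0,1) (0,2) (0,3) (0,4) (0,5) (1,1) (1,2) (1,3) (1,4) (1,5) (2,2) (2,3) (2,4)] -> total=13
Click 2 (1,5) count=1: revealed 0 new [(none)] -> total=13
Click 3 (2,0) count=3: revealed 1 new [(2,0)] -> total=14

Answer: .#####
.#####
#.###.
......
......
......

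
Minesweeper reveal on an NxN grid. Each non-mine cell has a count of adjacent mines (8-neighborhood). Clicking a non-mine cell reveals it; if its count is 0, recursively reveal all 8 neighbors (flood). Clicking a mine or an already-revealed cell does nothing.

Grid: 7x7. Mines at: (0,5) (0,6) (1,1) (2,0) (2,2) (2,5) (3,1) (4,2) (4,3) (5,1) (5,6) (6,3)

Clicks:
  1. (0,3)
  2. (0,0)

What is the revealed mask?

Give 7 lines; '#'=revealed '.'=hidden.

Answer: #.###..
..###..
.......
.......
.......
.......
.......

Derivation:
Click 1 (0,3) count=0: revealed 6 new [(0,2) (0,3) (0,4) (1,2) (1,3) (1,4)] -> total=6
Click 2 (0,0) count=1: revealed 1 new [(0,0)] -> total=7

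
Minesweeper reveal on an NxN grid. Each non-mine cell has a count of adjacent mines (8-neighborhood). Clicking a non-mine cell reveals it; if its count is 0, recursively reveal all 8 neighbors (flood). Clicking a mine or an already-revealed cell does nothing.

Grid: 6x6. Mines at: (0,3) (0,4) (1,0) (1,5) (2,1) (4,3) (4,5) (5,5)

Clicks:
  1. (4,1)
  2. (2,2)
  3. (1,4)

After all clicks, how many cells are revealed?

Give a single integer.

Click 1 (4,1) count=0: revealed 9 new [(3,0) (3,1) (3,2) (4,0) (4,1) (4,2) (5,0) (5,1) (5,2)] -> total=9
Click 2 (2,2) count=1: revealed 1 new [(2,2)] -> total=10
Click 3 (1,4) count=3: revealed 1 new [(1,4)] -> total=11

Answer: 11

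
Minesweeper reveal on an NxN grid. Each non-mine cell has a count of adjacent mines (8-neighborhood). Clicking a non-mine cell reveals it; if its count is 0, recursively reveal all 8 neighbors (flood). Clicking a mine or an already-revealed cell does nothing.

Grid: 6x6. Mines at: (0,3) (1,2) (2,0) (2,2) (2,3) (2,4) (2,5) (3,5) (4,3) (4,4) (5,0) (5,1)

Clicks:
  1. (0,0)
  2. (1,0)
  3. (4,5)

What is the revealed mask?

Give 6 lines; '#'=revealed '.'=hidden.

Answer: ##....
##....
......
......
.....#
......

Derivation:
Click 1 (0,0) count=0: revealed 4 new [(0,0) (0,1) (1,0) (1,1)] -> total=4
Click 2 (1,0) count=1: revealed 0 new [(none)] -> total=4
Click 3 (4,5) count=2: revealed 1 new [(4,5)] -> total=5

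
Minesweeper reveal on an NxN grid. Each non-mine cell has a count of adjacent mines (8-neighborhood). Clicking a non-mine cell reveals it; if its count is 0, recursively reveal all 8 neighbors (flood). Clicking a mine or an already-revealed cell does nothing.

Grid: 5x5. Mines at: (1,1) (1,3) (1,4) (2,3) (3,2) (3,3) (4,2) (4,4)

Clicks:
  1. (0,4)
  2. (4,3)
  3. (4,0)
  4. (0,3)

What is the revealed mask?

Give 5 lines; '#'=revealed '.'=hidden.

Answer: ...##
.....
##...
##...
##.#.

Derivation:
Click 1 (0,4) count=2: revealed 1 new [(0,4)] -> total=1
Click 2 (4,3) count=4: revealed 1 new [(4,3)] -> total=2
Click 3 (4,0) count=0: revealed 6 new [(2,0) (2,1) (3,0) (3,1) (4,0) (4,1)] -> total=8
Click 4 (0,3) count=2: revealed 1 new [(0,3)] -> total=9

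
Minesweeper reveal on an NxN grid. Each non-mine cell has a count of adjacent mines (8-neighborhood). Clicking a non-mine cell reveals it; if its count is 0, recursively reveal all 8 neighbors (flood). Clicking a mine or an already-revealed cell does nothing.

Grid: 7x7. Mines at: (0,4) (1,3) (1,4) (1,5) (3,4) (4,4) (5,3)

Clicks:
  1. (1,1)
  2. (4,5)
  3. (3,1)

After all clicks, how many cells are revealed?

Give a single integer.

Answer: 25

Derivation:
Click 1 (1,1) count=0: revealed 24 new [(0,0) (0,1) (0,2) (1,0) (1,1) (1,2) (2,0) (2,1) (2,2) (2,3) (3,0) (3,1) (3,2) (3,3) (4,0) (4,1) (4,2) (4,3) (5,0) (5,1) (5,2) (6,0) (6,1) (6,2)] -> total=24
Click 2 (4,5) count=2: revealed 1 new [(4,5)] -> total=25
Click 3 (3,1) count=0: revealed 0 new [(none)] -> total=25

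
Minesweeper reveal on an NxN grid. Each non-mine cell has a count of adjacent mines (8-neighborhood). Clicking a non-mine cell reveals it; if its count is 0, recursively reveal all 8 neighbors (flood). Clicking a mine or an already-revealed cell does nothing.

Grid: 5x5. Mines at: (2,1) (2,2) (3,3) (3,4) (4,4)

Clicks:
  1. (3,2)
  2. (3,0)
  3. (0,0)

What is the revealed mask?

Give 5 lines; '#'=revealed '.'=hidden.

Click 1 (3,2) count=3: revealed 1 new [(3,2)] -> total=1
Click 2 (3,0) count=1: revealed 1 new [(3,0)] -> total=2
Click 3 (0,0) count=0: revealed 12 new [(0,0) (0,1) (0,2) (0,3) (0,4) (1,0) (1,1) (1,2) (1,3) (1,4) (2,3) (2,4)] -> total=14

Answer: #####
#####
...##
#.#..
.....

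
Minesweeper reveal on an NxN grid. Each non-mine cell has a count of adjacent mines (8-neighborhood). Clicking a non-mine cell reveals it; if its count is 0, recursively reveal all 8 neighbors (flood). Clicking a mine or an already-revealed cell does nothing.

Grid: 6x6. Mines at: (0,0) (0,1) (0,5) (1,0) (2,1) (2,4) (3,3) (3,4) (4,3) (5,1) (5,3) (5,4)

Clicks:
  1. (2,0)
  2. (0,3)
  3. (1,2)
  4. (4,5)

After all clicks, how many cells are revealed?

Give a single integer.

Answer: 8

Derivation:
Click 1 (2,0) count=2: revealed 1 new [(2,0)] -> total=1
Click 2 (0,3) count=0: revealed 6 new [(0,2) (0,3) (0,4) (1,2) (1,3) (1,4)] -> total=7
Click 3 (1,2) count=2: revealed 0 new [(none)] -> total=7
Click 4 (4,5) count=2: revealed 1 new [(4,5)] -> total=8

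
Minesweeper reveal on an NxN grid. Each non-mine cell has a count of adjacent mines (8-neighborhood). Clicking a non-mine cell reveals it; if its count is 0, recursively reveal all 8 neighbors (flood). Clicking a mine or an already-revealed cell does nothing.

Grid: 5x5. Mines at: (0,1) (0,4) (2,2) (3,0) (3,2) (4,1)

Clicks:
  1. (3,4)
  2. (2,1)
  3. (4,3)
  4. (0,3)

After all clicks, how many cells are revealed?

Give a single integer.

Click 1 (3,4) count=0: revealed 8 new [(1,3) (1,4) (2,3) (2,4) (3,3) (3,4) (4,3) (4,4)] -> total=8
Click 2 (2,1) count=3: revealed 1 new [(2,1)] -> total=9
Click 3 (4,3) count=1: revealed 0 new [(none)] -> total=9
Click 4 (0,3) count=1: revealed 1 new [(0,3)] -> total=10

Answer: 10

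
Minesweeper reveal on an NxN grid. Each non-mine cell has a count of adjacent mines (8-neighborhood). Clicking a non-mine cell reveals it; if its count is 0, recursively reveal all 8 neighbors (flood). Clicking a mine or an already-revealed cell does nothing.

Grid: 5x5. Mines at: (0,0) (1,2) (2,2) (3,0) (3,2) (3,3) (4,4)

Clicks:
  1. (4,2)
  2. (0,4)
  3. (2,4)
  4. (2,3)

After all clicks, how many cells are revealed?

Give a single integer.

Click 1 (4,2) count=2: revealed 1 new [(4,2)] -> total=1
Click 2 (0,4) count=0: revealed 6 new [(0,3) (0,4) (1,3) (1,4) (2,3) (2,4)] -> total=7
Click 3 (2,4) count=1: revealed 0 new [(none)] -> total=7
Click 4 (2,3) count=4: revealed 0 new [(none)] -> total=7

Answer: 7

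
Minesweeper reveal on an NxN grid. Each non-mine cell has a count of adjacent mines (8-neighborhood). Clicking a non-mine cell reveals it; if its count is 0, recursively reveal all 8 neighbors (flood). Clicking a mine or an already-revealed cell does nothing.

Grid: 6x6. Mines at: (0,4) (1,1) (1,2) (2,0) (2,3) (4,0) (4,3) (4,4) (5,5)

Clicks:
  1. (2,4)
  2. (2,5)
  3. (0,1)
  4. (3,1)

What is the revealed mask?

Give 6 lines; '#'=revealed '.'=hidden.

Answer: .#....
....##
....##
.#..##
......
......

Derivation:
Click 1 (2,4) count=1: revealed 1 new [(2,4)] -> total=1
Click 2 (2,5) count=0: revealed 5 new [(1,4) (1,5) (2,5) (3,4) (3,5)] -> total=6
Click 3 (0,1) count=2: revealed 1 new [(0,1)] -> total=7
Click 4 (3,1) count=2: revealed 1 new [(3,1)] -> total=8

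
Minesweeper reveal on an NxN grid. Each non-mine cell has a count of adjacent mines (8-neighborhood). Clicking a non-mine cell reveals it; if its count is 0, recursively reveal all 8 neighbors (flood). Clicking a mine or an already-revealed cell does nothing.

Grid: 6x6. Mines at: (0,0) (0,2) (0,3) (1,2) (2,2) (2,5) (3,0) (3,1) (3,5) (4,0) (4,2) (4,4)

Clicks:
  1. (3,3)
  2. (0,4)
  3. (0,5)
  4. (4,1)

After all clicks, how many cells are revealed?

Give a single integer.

Click 1 (3,3) count=3: revealed 1 new [(3,3)] -> total=1
Click 2 (0,4) count=1: revealed 1 new [(0,4)] -> total=2
Click 3 (0,5) count=0: revealed 3 new [(0,5) (1,4) (1,5)] -> total=5
Click 4 (4,1) count=4: revealed 1 new [(4,1)] -> total=6

Answer: 6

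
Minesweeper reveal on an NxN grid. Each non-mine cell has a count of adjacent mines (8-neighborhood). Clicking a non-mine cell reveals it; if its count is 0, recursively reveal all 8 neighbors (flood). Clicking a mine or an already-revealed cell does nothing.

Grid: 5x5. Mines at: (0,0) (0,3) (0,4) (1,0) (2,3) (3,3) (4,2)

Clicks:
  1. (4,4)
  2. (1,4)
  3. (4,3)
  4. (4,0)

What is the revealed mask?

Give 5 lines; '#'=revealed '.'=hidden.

Answer: .....
....#
##...
##...
##.##

Derivation:
Click 1 (4,4) count=1: revealed 1 new [(4,4)] -> total=1
Click 2 (1,4) count=3: revealed 1 new [(1,4)] -> total=2
Click 3 (4,3) count=2: revealed 1 new [(4,3)] -> total=3
Click 4 (4,0) count=0: revealed 6 new [(2,0) (2,1) (3,0) (3,1) (4,0) (4,1)] -> total=9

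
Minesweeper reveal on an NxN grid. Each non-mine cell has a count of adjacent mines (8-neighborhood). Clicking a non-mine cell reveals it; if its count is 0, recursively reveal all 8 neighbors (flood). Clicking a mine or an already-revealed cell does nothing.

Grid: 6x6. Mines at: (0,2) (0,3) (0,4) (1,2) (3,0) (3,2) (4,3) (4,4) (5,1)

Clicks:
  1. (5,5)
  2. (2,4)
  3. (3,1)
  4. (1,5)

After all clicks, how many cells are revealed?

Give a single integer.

Click 1 (5,5) count=1: revealed 1 new [(5,5)] -> total=1
Click 2 (2,4) count=0: revealed 9 new [(1,3) (1,4) (1,5) (2,3) (2,4) (2,5) (3,3) (3,4) (3,5)] -> total=10
Click 3 (3,1) count=2: revealed 1 new [(3,1)] -> total=11
Click 4 (1,5) count=1: revealed 0 new [(none)] -> total=11

Answer: 11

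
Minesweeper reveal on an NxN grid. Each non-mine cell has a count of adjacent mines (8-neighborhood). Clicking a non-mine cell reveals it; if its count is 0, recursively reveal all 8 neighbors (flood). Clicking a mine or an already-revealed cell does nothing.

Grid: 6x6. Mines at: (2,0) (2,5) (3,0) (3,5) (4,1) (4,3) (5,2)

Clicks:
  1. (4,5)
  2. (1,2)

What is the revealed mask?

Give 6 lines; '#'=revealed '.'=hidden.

Answer: ######
######
.####.
.####.
.....#
......

Derivation:
Click 1 (4,5) count=1: revealed 1 new [(4,5)] -> total=1
Click 2 (1,2) count=0: revealed 20 new [(0,0) (0,1) (0,2) (0,3) (0,4) (0,5) (1,0) (1,1) (1,2) (1,3) (1,4) (1,5) (2,1) (2,2) (2,3) (2,4) (3,1) (3,2) (3,3) (3,4)] -> total=21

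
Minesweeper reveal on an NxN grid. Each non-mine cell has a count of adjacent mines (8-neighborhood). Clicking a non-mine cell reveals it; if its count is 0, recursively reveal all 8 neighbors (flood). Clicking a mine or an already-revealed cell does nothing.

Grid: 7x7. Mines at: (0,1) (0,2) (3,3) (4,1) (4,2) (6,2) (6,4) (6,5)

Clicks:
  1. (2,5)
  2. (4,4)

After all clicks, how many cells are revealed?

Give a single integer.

Click 1 (2,5) count=0: revealed 21 new [(0,3) (0,4) (0,5) (0,6) (1,3) (1,4) (1,5) (1,6) (2,3) (2,4) (2,5) (2,6) (3,4) (3,5) (3,6) (4,4) (4,5) (4,6) (5,4) (5,5) (5,6)] -> total=21
Click 2 (4,4) count=1: revealed 0 new [(none)] -> total=21

Answer: 21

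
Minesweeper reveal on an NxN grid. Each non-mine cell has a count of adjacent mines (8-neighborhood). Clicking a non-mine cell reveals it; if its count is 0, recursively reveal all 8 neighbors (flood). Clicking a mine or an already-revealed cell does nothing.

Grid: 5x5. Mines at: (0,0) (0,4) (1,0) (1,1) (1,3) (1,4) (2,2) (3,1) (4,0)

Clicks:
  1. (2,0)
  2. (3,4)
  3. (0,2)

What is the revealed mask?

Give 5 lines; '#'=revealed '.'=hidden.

Click 1 (2,0) count=3: revealed 1 new [(2,0)] -> total=1
Click 2 (3,4) count=0: revealed 8 new [(2,3) (2,4) (3,2) (3,3) (3,4) (4,2) (4,3) (4,4)] -> total=9
Click 3 (0,2) count=2: revealed 1 new [(0,2)] -> total=10

Answer: ..#..
.....
#..##
..###
..###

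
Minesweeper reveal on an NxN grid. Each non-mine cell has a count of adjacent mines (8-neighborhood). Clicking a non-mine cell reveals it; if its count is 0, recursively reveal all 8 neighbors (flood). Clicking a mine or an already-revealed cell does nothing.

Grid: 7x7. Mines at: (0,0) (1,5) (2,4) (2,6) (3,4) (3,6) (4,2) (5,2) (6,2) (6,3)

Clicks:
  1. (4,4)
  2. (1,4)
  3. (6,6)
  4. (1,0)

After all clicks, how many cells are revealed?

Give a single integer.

Click 1 (4,4) count=1: revealed 1 new [(4,4)] -> total=1
Click 2 (1,4) count=2: revealed 1 new [(1,4)] -> total=2
Click 3 (6,6) count=0: revealed 8 new [(4,5) (4,6) (5,4) (5,5) (5,6) (6,4) (6,5) (6,6)] -> total=10
Click 4 (1,0) count=1: revealed 1 new [(1,0)] -> total=11

Answer: 11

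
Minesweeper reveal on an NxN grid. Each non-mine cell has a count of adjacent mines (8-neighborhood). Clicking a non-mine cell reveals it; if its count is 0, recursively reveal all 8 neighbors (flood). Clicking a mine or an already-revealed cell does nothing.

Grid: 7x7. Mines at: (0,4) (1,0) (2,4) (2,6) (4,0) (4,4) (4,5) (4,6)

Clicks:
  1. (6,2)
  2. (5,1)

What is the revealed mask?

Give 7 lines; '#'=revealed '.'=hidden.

Answer: .###...
.###...
.###...
.###...
.###...
#######
#######

Derivation:
Click 1 (6,2) count=0: revealed 29 new [(0,1) (0,2) (0,3) (1,1) (1,2) (1,3) (2,1) (2,2) (2,3) (3,1) (3,2) (3,3) (4,1) (4,2) (4,3) (5,0) (5,1) (5,2) (5,3) (5,4) (5,5) (5,6) (6,0) (6,1) (6,2) (6,3) (6,4) (6,5) (6,6)] -> total=29
Click 2 (5,1) count=1: revealed 0 new [(none)] -> total=29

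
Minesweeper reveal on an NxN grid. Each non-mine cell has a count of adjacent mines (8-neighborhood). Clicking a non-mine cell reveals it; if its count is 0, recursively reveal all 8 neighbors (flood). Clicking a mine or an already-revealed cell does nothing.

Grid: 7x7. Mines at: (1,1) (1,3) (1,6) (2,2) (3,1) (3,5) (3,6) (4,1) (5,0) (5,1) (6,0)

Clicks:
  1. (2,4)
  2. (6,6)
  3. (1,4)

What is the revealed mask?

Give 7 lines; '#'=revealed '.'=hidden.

Answer: .......
....#..
....#..
..###..
..#####
..#####
..#####

Derivation:
Click 1 (2,4) count=2: revealed 1 new [(2,4)] -> total=1
Click 2 (6,6) count=0: revealed 18 new [(3,2) (3,3) (3,4) (4,2) (4,3) (4,4) (4,5) (4,6) (5,2) (5,3) (5,4) (5,5) (5,6) (6,2) (6,3) (6,4) (6,5) (6,6)] -> total=19
Click 3 (1,4) count=1: revealed 1 new [(1,4)] -> total=20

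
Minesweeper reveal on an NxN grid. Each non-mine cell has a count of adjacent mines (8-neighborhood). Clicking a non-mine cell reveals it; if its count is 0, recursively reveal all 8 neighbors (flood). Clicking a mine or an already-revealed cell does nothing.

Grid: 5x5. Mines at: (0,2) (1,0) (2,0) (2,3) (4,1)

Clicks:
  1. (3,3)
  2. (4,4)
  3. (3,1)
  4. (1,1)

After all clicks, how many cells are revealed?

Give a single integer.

Answer: 8

Derivation:
Click 1 (3,3) count=1: revealed 1 new [(3,3)] -> total=1
Click 2 (4,4) count=0: revealed 5 new [(3,2) (3,4) (4,2) (4,3) (4,4)] -> total=6
Click 3 (3,1) count=2: revealed 1 new [(3,1)] -> total=7
Click 4 (1,1) count=3: revealed 1 new [(1,1)] -> total=8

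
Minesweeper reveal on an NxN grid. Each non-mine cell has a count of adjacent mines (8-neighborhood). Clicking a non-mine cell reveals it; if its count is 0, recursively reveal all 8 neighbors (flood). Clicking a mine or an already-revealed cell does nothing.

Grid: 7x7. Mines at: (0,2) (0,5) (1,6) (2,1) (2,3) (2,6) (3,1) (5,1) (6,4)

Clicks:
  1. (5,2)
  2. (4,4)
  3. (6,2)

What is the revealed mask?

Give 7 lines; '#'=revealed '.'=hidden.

Answer: .......
.......
.......
..#####
..#####
..#####
..#..##

Derivation:
Click 1 (5,2) count=1: revealed 1 new [(5,2)] -> total=1
Click 2 (4,4) count=0: revealed 16 new [(3,2) (3,3) (3,4) (3,5) (3,6) (4,2) (4,3) (4,4) (4,5) (4,6) (5,3) (5,4) (5,5) (5,6) (6,5) (6,6)] -> total=17
Click 3 (6,2) count=1: revealed 1 new [(6,2)] -> total=18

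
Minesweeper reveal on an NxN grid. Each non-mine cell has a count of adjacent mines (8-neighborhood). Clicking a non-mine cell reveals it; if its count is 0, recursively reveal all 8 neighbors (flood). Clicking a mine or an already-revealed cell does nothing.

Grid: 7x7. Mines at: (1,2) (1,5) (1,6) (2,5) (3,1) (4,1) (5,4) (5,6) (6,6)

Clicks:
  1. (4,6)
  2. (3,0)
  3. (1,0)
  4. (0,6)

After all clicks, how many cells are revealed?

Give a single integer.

Answer: 9

Derivation:
Click 1 (4,6) count=1: revealed 1 new [(4,6)] -> total=1
Click 2 (3,0) count=2: revealed 1 new [(3,0)] -> total=2
Click 3 (1,0) count=0: revealed 6 new [(0,0) (0,1) (1,0) (1,1) (2,0) (2,1)] -> total=8
Click 4 (0,6) count=2: revealed 1 new [(0,6)] -> total=9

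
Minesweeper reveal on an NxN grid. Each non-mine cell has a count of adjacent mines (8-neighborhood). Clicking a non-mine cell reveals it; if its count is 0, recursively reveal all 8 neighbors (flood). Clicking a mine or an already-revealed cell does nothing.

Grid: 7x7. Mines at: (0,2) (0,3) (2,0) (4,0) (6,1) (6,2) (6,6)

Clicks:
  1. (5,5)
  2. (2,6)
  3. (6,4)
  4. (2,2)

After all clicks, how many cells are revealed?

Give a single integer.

Answer: 36

Derivation:
Click 1 (5,5) count=1: revealed 1 new [(5,5)] -> total=1
Click 2 (2,6) count=0: revealed 35 new [(0,4) (0,5) (0,6) (1,1) (1,2) (1,3) (1,4) (1,5) (1,6) (2,1) (2,2) (2,3) (2,4) (2,5) (2,6) (3,1) (3,2) (3,3) (3,4) (3,5) (3,6) (4,1) (4,2) (4,3) (4,4) (4,5) (4,6) (5,1) (5,2) (5,3) (5,4) (5,6) (6,3) (6,4) (6,5)] -> total=36
Click 3 (6,4) count=0: revealed 0 new [(none)] -> total=36
Click 4 (2,2) count=0: revealed 0 new [(none)] -> total=36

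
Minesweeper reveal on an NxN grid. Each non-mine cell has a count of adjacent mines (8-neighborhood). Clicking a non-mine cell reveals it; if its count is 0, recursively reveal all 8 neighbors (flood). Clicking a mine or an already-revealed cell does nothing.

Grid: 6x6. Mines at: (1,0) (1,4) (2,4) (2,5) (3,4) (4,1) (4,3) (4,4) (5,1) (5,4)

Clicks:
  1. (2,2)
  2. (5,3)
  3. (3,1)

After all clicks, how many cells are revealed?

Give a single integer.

Answer: 13

Derivation:
Click 1 (2,2) count=0: revealed 12 new [(0,1) (0,2) (0,3) (1,1) (1,2) (1,3) (2,1) (2,2) (2,3) (3,1) (3,2) (3,3)] -> total=12
Click 2 (5,3) count=3: revealed 1 new [(5,3)] -> total=13
Click 3 (3,1) count=1: revealed 0 new [(none)] -> total=13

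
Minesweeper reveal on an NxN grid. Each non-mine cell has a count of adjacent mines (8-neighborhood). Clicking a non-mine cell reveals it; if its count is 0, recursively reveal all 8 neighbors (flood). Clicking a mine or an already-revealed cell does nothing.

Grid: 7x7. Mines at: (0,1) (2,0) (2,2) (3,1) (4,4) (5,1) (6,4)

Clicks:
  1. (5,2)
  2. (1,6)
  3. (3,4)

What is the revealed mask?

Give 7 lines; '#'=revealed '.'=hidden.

Click 1 (5,2) count=1: revealed 1 new [(5,2)] -> total=1
Click 2 (1,6) count=0: revealed 24 new [(0,2) (0,3) (0,4) (0,5) (0,6) (1,2) (1,3) (1,4) (1,5) (1,6) (2,3) (2,4) (2,5) (2,6) (3,3) (3,4) (3,5) (3,6) (4,5) (4,6) (5,5) (5,6) (6,5) (6,6)] -> total=25
Click 3 (3,4) count=1: revealed 0 new [(none)] -> total=25

Answer: ..#####
..#####
...####
...####
.....##
..#..##
.....##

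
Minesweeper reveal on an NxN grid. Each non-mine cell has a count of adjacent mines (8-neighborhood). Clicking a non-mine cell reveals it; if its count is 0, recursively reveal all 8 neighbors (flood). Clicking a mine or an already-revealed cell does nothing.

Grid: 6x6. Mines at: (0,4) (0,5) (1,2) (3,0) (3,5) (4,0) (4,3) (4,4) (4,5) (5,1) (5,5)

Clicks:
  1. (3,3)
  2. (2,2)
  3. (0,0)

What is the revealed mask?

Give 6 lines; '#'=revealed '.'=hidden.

Answer: ##....
##....
###...
...#..
......
......

Derivation:
Click 1 (3,3) count=2: revealed 1 new [(3,3)] -> total=1
Click 2 (2,2) count=1: revealed 1 new [(2,2)] -> total=2
Click 3 (0,0) count=0: revealed 6 new [(0,0) (0,1) (1,0) (1,1) (2,0) (2,1)] -> total=8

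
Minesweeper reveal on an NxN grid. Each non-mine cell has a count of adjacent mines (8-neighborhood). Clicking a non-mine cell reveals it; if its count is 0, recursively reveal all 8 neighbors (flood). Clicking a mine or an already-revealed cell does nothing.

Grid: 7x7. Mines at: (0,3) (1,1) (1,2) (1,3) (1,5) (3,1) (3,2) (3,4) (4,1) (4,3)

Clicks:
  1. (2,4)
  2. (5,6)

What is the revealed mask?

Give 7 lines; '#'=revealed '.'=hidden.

Click 1 (2,4) count=3: revealed 1 new [(2,4)] -> total=1
Click 2 (5,6) count=0: revealed 21 new [(2,5) (2,6) (3,5) (3,6) (4,4) (4,5) (4,6) (5,0) (5,1) (5,2) (5,3) (5,4) (5,5) (5,6) (6,0) (6,1) (6,2) (6,3) (6,4) (6,5) (6,6)] -> total=22

Answer: .......
.......
....###
.....##
....###
#######
#######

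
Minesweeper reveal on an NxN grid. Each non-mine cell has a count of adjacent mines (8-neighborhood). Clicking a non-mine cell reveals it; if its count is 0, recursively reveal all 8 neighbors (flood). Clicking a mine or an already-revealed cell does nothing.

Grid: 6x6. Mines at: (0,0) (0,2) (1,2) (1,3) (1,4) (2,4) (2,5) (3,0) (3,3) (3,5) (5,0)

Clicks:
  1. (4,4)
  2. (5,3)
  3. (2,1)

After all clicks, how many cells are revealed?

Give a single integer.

Click 1 (4,4) count=2: revealed 1 new [(4,4)] -> total=1
Click 2 (5,3) count=0: revealed 9 new [(4,1) (4,2) (4,3) (4,5) (5,1) (5,2) (5,3) (5,4) (5,5)] -> total=10
Click 3 (2,1) count=2: revealed 1 new [(2,1)] -> total=11

Answer: 11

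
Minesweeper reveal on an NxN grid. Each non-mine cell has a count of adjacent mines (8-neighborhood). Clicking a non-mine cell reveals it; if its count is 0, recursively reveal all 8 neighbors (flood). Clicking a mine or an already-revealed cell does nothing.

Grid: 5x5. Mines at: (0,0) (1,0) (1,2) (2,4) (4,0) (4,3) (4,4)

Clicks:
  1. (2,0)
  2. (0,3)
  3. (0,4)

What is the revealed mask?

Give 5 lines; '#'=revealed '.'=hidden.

Answer: ...##
...##
#....
.....
.....

Derivation:
Click 1 (2,0) count=1: revealed 1 new [(2,0)] -> total=1
Click 2 (0,3) count=1: revealed 1 new [(0,3)] -> total=2
Click 3 (0,4) count=0: revealed 3 new [(0,4) (1,3) (1,4)] -> total=5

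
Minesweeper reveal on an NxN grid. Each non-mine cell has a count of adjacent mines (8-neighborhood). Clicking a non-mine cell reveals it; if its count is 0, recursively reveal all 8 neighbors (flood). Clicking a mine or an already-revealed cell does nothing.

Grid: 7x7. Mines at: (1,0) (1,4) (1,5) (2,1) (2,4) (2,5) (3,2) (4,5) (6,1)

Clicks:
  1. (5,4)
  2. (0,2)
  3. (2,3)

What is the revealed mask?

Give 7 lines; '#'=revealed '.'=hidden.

Click 1 (5,4) count=1: revealed 1 new [(5,4)] -> total=1
Click 2 (0,2) count=0: revealed 6 new [(0,1) (0,2) (0,3) (1,1) (1,2) (1,3)] -> total=7
Click 3 (2,3) count=3: revealed 1 new [(2,3)] -> total=8

Answer: .###...
.###...
...#...
.......
.......
....#..
.......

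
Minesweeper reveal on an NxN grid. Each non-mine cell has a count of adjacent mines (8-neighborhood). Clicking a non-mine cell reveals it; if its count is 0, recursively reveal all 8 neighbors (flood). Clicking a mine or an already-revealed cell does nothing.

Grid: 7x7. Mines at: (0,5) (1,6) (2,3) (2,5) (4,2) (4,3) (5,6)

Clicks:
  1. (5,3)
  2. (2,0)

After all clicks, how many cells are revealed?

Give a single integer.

Answer: 30

Derivation:
Click 1 (5,3) count=2: revealed 1 new [(5,3)] -> total=1
Click 2 (2,0) count=0: revealed 29 new [(0,0) (0,1) (0,2) (0,3) (0,4) (1,0) (1,1) (1,2) (1,3) (1,4) (2,0) (2,1) (2,2) (3,0) (3,1) (3,2) (4,0) (4,1) (5,0) (5,1) (5,2) (5,4) (5,5) (6,0) (6,1) (6,2) (6,3) (6,4) (6,5)] -> total=30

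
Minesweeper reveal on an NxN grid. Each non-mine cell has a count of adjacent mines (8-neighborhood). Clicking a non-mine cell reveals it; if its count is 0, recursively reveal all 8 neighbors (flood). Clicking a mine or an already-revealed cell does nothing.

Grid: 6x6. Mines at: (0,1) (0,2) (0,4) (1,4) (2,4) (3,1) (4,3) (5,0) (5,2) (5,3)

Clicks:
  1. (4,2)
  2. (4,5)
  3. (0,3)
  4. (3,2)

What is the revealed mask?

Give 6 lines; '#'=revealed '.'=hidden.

Answer: ...#..
......
......
..#.##
..#.##
....##

Derivation:
Click 1 (4,2) count=4: revealed 1 new [(4,2)] -> total=1
Click 2 (4,5) count=0: revealed 6 new [(3,4) (3,5) (4,4) (4,5) (5,4) (5,5)] -> total=7
Click 3 (0,3) count=3: revealed 1 new [(0,3)] -> total=8
Click 4 (3,2) count=2: revealed 1 new [(3,2)] -> total=9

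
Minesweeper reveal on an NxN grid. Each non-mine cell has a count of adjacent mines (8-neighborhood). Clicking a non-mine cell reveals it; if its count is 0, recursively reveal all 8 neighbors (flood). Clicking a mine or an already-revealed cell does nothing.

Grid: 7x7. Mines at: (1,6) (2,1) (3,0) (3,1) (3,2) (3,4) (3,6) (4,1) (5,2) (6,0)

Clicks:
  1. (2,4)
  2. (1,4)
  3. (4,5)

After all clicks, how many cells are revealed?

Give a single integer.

Click 1 (2,4) count=1: revealed 1 new [(2,4)] -> total=1
Click 2 (1,4) count=0: revealed 15 new [(0,0) (0,1) (0,2) (0,3) (0,4) (0,5) (1,0) (1,1) (1,2) (1,3) (1,4) (1,5) (2,2) (2,3) (2,5)] -> total=16
Click 3 (4,5) count=2: revealed 1 new [(4,5)] -> total=17

Answer: 17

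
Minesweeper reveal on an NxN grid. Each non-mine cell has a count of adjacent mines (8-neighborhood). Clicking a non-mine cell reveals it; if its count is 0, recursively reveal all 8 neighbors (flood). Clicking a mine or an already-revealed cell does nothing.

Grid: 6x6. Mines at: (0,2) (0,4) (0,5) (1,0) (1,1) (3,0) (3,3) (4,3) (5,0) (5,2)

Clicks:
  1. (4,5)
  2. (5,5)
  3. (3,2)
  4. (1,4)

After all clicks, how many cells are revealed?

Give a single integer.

Answer: 11

Derivation:
Click 1 (4,5) count=0: revealed 10 new [(1,4) (1,5) (2,4) (2,5) (3,4) (3,5) (4,4) (4,5) (5,4) (5,5)] -> total=10
Click 2 (5,5) count=0: revealed 0 new [(none)] -> total=10
Click 3 (3,2) count=2: revealed 1 new [(3,2)] -> total=11
Click 4 (1,4) count=2: revealed 0 new [(none)] -> total=11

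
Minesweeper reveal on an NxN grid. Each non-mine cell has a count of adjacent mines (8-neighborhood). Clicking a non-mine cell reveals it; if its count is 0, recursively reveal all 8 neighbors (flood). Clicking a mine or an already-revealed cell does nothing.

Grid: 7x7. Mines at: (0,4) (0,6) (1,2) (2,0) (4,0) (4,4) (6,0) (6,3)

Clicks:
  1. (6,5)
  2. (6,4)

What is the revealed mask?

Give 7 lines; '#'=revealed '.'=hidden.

Answer: .......
...####
...####
...####
.....##
....###
....###

Derivation:
Click 1 (6,5) count=0: revealed 20 new [(1,3) (1,4) (1,5) (1,6) (2,3) (2,4) (2,5) (2,6) (3,3) (3,4) (3,5) (3,6) (4,5) (4,6) (5,4) (5,5) (5,6) (6,4) (6,5) (6,6)] -> total=20
Click 2 (6,4) count=1: revealed 0 new [(none)] -> total=20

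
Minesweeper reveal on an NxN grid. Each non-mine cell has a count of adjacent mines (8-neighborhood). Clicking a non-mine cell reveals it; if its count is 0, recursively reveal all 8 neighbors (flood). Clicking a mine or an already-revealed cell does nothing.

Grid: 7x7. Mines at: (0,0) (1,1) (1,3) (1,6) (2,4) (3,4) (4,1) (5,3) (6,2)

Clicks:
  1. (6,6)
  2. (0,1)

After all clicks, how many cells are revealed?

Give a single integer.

Click 1 (6,6) count=0: revealed 13 new [(2,5) (2,6) (3,5) (3,6) (4,4) (4,5) (4,6) (5,4) (5,5) (5,6) (6,4) (6,5) (6,6)] -> total=13
Click 2 (0,1) count=2: revealed 1 new [(0,1)] -> total=14

Answer: 14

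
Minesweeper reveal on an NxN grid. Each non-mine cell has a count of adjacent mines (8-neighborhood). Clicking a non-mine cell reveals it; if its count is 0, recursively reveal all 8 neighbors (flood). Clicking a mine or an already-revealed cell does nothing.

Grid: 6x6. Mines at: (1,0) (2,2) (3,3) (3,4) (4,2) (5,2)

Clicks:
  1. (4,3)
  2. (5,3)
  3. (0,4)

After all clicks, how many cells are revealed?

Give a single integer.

Click 1 (4,3) count=4: revealed 1 new [(4,3)] -> total=1
Click 2 (5,3) count=2: revealed 1 new [(5,3)] -> total=2
Click 3 (0,4) count=0: revealed 13 new [(0,1) (0,2) (0,3) (0,4) (0,5) (1,1) (1,2) (1,3) (1,4) (1,5) (2,3) (2,4) (2,5)] -> total=15

Answer: 15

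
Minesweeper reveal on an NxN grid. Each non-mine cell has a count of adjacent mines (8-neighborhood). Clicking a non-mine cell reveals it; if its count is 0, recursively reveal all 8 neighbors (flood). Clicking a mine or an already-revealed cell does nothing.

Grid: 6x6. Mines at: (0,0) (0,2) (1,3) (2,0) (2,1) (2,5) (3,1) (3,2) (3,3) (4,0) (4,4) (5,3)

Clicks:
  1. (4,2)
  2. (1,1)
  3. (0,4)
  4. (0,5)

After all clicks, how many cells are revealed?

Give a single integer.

Answer: 6

Derivation:
Click 1 (4,2) count=4: revealed 1 new [(4,2)] -> total=1
Click 2 (1,1) count=4: revealed 1 new [(1,1)] -> total=2
Click 3 (0,4) count=1: revealed 1 new [(0,4)] -> total=3
Click 4 (0,5) count=0: revealed 3 new [(0,5) (1,4) (1,5)] -> total=6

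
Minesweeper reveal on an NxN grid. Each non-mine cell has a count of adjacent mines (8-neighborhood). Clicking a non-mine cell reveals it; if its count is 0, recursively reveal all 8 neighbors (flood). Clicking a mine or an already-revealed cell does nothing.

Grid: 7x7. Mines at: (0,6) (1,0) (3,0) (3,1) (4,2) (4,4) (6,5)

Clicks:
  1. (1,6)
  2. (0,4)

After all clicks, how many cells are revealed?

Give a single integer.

Click 1 (1,6) count=1: revealed 1 new [(1,6)] -> total=1
Click 2 (0,4) count=0: revealed 25 new [(0,1) (0,2) (0,3) (0,4) (0,5) (1,1) (1,2) (1,3) (1,4) (1,5) (2,1) (2,2) (2,3) (2,4) (2,5) (2,6) (3,2) (3,3) (3,4) (3,5) (3,6) (4,5) (4,6) (5,5) (5,6)] -> total=26

Answer: 26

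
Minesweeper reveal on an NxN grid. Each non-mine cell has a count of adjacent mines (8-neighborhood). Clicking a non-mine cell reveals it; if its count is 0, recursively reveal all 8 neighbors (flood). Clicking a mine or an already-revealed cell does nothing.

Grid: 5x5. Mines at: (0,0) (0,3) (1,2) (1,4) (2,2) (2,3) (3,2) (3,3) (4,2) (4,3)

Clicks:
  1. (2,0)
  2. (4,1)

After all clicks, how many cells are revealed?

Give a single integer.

Click 1 (2,0) count=0: revealed 8 new [(1,0) (1,1) (2,0) (2,1) (3,0) (3,1) (4,0) (4,1)] -> total=8
Click 2 (4,1) count=2: revealed 0 new [(none)] -> total=8

Answer: 8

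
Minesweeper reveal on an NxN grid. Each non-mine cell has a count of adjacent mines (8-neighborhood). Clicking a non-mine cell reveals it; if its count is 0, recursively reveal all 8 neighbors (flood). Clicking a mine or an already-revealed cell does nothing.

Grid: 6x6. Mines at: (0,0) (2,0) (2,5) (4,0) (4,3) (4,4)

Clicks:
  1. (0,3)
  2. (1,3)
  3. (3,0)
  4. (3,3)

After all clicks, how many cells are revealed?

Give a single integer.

Answer: 19

Derivation:
Click 1 (0,3) count=0: revealed 18 new [(0,1) (0,2) (0,3) (0,4) (0,5) (1,1) (1,2) (1,3) (1,4) (1,5) (2,1) (2,2) (2,3) (2,4) (3,1) (3,2) (3,3) (3,4)] -> total=18
Click 2 (1,3) count=0: revealed 0 new [(none)] -> total=18
Click 3 (3,0) count=2: revealed 1 new [(3,0)] -> total=19
Click 4 (3,3) count=2: revealed 0 new [(none)] -> total=19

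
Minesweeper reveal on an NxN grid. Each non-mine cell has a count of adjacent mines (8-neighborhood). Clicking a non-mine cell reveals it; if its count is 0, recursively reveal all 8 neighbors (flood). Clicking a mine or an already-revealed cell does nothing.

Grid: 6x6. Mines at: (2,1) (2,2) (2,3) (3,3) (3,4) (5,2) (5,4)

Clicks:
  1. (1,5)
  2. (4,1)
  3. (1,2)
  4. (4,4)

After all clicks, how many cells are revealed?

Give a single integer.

Click 1 (1,5) count=0: revealed 14 new [(0,0) (0,1) (0,2) (0,3) (0,4) (0,5) (1,0) (1,1) (1,2) (1,3) (1,4) (1,5) (2,4) (2,5)] -> total=14
Click 2 (4,1) count=1: revealed 1 new [(4,1)] -> total=15
Click 3 (1,2) count=3: revealed 0 new [(none)] -> total=15
Click 4 (4,4) count=3: revealed 1 new [(4,4)] -> total=16

Answer: 16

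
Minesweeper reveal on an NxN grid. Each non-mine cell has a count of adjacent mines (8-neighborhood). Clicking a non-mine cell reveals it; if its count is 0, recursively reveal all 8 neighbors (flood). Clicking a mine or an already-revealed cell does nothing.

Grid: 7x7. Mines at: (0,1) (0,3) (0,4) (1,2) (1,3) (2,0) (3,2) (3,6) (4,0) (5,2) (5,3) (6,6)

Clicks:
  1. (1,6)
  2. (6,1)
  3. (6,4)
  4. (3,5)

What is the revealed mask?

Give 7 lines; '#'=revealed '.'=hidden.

Answer: .....##
.....##
.....##
.....#.
.......
.......
.#..#..

Derivation:
Click 1 (1,6) count=0: revealed 6 new [(0,5) (0,6) (1,5) (1,6) (2,5) (2,6)] -> total=6
Click 2 (6,1) count=1: revealed 1 new [(6,1)] -> total=7
Click 3 (6,4) count=1: revealed 1 new [(6,4)] -> total=8
Click 4 (3,5) count=1: revealed 1 new [(3,5)] -> total=9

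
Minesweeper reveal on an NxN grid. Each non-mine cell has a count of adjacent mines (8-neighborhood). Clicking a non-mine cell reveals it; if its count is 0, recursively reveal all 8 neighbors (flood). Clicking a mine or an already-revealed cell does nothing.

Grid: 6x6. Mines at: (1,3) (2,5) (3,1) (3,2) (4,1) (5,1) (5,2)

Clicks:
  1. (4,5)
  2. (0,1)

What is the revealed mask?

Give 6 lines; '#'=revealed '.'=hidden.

Answer: ###...
###...
###...
...###
...###
...###

Derivation:
Click 1 (4,5) count=0: revealed 9 new [(3,3) (3,4) (3,5) (4,3) (4,4) (4,5) (5,3) (5,4) (5,5)] -> total=9
Click 2 (0,1) count=0: revealed 9 new [(0,0) (0,1) (0,2) (1,0) (1,1) (1,2) (2,0) (2,1) (2,2)] -> total=18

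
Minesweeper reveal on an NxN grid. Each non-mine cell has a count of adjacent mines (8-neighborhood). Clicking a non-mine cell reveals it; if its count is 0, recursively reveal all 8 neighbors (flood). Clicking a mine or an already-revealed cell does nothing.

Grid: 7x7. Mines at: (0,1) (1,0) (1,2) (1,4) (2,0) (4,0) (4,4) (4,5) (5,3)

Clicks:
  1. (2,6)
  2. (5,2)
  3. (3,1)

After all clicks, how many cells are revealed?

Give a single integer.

Answer: 10

Derivation:
Click 1 (2,6) count=0: revealed 8 new [(0,5) (0,6) (1,5) (1,6) (2,5) (2,6) (3,5) (3,6)] -> total=8
Click 2 (5,2) count=1: revealed 1 new [(5,2)] -> total=9
Click 3 (3,1) count=2: revealed 1 new [(3,1)] -> total=10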